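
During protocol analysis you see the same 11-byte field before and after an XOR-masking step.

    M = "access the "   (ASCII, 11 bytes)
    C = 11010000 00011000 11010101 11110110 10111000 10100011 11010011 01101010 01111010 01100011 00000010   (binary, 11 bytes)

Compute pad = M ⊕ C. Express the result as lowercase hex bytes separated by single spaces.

b1 7b b6 93 cb d0 f3 1e 12 06 22

Since C = M ⊕ pad, XORing both sides with M gives pad = M ⊕ C.
byte 0:  97 ⊕ 208 = 177
byte 1:  99 ⊕  24 = 123
byte 2:  99 ⊕ 213 = 182
byte 3: 101 ⊕ 246 = 147
byte 4: 115 ⊕ 184 = 203
byte 5: 115 ⊕ 163 = 208
byte 6:  32 ⊕ 211 = 243
byte 7: 116 ⊕ 106 =  30
byte 8: 104 ⊕ 122 =  18
byte 9: 101 ⊕  99 =   6
byte 10:  32 ⊕   2 =  34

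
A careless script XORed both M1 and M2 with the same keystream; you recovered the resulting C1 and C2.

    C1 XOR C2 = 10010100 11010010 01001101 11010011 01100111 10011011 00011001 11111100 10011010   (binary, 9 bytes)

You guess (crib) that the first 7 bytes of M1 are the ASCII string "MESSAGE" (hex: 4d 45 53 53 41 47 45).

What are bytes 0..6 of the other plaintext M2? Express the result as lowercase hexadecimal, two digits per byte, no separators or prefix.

Since C1 ⊕ C2 = M1 ⊕ M2, XORing with the guessed M1 bytes yields the corresponding M2 bytes: M2 = (C1 ⊕ C2) ⊕ M1.
94 ^ 4d = d9
d2 ^ 45 = 97
4d ^ 53 = 1e
d3 ^ 53 = 80
67 ^ 41 = 26
9b ^ 47 = dc
19 ^ 45 = 5c

d9971e8026dc5c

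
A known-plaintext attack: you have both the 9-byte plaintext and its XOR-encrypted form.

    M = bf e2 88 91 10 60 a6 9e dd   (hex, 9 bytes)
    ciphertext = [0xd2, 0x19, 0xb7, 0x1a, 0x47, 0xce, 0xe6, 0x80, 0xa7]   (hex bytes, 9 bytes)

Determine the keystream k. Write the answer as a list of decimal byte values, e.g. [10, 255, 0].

Since ciphertext = M ⊕ k, XORing both sides with M gives k = M ⊕ ciphertext.
bf xor d2 = 6d
e2 xor 19 = fb
88 xor b7 = 3f
91 xor 1a = 8b
10 xor 47 = 57
60 xor ce = ae
a6 xor e6 = 40
9e xor 80 = 1e
dd xor a7 = 7a

[109, 251, 63, 139, 87, 174, 64, 30, 122]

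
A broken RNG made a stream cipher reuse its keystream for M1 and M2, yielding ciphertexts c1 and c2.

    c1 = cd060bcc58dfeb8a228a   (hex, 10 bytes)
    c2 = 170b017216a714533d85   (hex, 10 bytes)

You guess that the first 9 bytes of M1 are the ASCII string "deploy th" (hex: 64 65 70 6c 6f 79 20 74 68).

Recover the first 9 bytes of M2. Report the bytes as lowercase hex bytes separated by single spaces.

First, c1 ⊕ c2 = (M1 ⊕ K) ⊕ (M2 ⊕ K) = M1 ⊕ M2, so the key drops out. Then M2 = (M1 ⊕ M2) ⊕ M1 over the first 9 bytes.
byte 0: (cd ^ 17) ^ 64 = da ^ 64 = be
byte 1: (06 ^ 0b) ^ 65 = 0d ^ 65 = 68
byte 2: (0b ^ 01) ^ 70 = 0a ^ 70 = 7a
byte 3: (cc ^ 72) ^ 6c = be ^ 6c = d2
byte 4: (58 ^ 16) ^ 6f = 4e ^ 6f = 21
byte 5: (df ^ a7) ^ 79 = 78 ^ 79 = 01
byte 6: (eb ^ 14) ^ 20 = ff ^ 20 = df
byte 7: (8a ^ 53) ^ 74 = d9 ^ 74 = ad
byte 8: (22 ^ 3d) ^ 68 = 1f ^ 68 = 77

be 68 7a d2 21 01 df ad 77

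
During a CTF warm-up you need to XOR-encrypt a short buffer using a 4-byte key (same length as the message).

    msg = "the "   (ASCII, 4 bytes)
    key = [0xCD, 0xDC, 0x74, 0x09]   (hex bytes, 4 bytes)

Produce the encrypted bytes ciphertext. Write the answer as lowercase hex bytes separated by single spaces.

b9 b4 11 29

byte 0: 74 XOR cd = b9
byte 1: 68 XOR dc = b4
byte 2: 65 XOR 74 = 11
byte 3: 20 XOR 09 = 29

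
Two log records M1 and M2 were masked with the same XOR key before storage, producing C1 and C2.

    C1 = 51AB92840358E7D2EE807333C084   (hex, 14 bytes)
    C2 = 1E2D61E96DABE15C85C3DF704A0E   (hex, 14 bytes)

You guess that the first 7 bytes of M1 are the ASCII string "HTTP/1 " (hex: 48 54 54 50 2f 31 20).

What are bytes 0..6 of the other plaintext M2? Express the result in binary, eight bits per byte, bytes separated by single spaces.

First, C1 ⊕ C2 = (M1 ⊕ K) ⊕ (M2 ⊕ K) = M1 ⊕ M2, so the key drops out. Then M2 = (M1 ⊕ M2) ⊕ M1 over the first 7 bytes.
byte 0: (51 ⊕ 1e) ⊕ 48 = 4f ⊕ 48 = 07
byte 1: (ab ⊕ 2d) ⊕ 54 = 86 ⊕ 54 = d2
byte 2: (92 ⊕ 61) ⊕ 54 = f3 ⊕ 54 = a7
byte 3: (84 ⊕ e9) ⊕ 50 = 6d ⊕ 50 = 3d
byte 4: (03 ⊕ 6d) ⊕ 2f = 6e ⊕ 2f = 41
byte 5: (58 ⊕ ab) ⊕ 31 = f3 ⊕ 31 = c2
byte 6: (e7 ⊕ e1) ⊕ 20 = 06 ⊕ 20 = 26

00000111 11010010 10100111 00111101 01000001 11000010 00100110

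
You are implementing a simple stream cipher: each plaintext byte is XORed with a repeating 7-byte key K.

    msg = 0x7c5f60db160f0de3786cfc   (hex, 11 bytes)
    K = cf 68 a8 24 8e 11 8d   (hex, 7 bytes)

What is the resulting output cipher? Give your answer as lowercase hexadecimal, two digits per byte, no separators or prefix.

b337c8ff981e802c10c4d8

The 7-byte key repeats, so the effective keystream is cf 68 a8 24 8e 11 8d cf 68 a8 24.
byte 0: 124 ^ 207 = 179
byte 1:  95 ^ 104 =  55
byte 2:  96 ^ 168 = 200
byte 3: 219 ^  36 = 255
byte 4:  22 ^ 142 = 152
byte 5:  15 ^  17 =  30
byte 6:  13 ^ 141 = 128
byte 7: 227 ^ 207 =  44
byte 8: 120 ^ 104 =  16
byte 9: 108 ^ 168 = 196
byte 10: 252 ^  36 = 216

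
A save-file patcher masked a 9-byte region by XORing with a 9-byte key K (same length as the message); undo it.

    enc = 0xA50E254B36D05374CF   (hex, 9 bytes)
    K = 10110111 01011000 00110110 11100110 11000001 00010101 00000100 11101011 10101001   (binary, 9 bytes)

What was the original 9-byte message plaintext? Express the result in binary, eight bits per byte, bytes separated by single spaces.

XOR is its own inverse, so applying the key byte-wise gives the result directly.
165 ^ 183 =  18
 14 ^  88 =  86
 37 ^  54 =  19
 75 ^ 230 = 173
 54 ^ 193 = 247
208 ^  21 = 197
 83 ^   4 =  87
116 ^ 235 = 159
207 ^ 169 = 102

00010010 01010110 00010011 10101101 11110111 11000101 01010111 10011111 01100110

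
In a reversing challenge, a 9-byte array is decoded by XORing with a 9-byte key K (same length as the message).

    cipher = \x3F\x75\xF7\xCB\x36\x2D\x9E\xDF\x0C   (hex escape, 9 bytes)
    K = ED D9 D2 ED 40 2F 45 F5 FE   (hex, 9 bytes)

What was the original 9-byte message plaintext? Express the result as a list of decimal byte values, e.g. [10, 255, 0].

[210, 172, 37, 38, 118, 2, 219, 42, 242]

XOR is its own inverse, so applying the key byte-wise gives the result directly.
3f xor ed = d2
75 xor d9 = ac
f7 xor d2 = 25
cb xor ed = 26
36 xor 40 = 76
2d xor 2f = 02
9e xor 45 = db
df xor f5 = 2a
0c xor fe = f2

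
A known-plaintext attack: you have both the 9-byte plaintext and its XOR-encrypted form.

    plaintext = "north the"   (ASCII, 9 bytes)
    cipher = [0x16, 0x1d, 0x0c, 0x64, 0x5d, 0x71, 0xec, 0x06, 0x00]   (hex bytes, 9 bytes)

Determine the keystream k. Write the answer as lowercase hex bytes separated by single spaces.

Since cipher = plaintext ⊕ k, XORing both sides with plaintext gives k = plaintext ⊕ cipher.
6e ⊕ 16 = 78
6f ⊕ 1d = 72
72 ⊕ 0c = 7e
74 ⊕ 64 = 10
68 ⊕ 5d = 35
20 ⊕ 71 = 51
74 ⊕ ec = 98
68 ⊕ 06 = 6e
65 ⊕ 00 = 65

78 72 7e 10 35 51 98 6e 65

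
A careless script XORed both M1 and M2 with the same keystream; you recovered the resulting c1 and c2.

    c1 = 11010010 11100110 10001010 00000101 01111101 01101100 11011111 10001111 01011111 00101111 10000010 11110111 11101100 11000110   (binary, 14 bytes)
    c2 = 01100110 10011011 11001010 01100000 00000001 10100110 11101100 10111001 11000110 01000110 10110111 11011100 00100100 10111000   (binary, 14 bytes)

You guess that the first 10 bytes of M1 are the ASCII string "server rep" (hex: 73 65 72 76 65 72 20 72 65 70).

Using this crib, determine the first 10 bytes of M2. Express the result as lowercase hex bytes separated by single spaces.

c7 18 32 13 19 b8 13 44 fc 19

First, c1 ⊕ c2 = (M1 ⊕ K) ⊕ (M2 ⊕ K) = M1 ⊕ M2, so the key drops out. Then M2 = (M1 ⊕ M2) ⊕ M1 over the first 10 bytes.
byte 0: (d2 ^ 66) ^ 73 = b4 ^ 73 = c7
byte 1: (e6 ^ 9b) ^ 65 = 7d ^ 65 = 18
byte 2: (8a ^ ca) ^ 72 = 40 ^ 72 = 32
byte 3: (05 ^ 60) ^ 76 = 65 ^ 76 = 13
byte 4: (7d ^ 01) ^ 65 = 7c ^ 65 = 19
byte 5: (6c ^ a6) ^ 72 = ca ^ 72 = b8
byte 6: (df ^ ec) ^ 20 = 33 ^ 20 = 13
byte 7: (8f ^ b9) ^ 72 = 36 ^ 72 = 44
byte 8: (5f ^ c6) ^ 65 = 99 ^ 65 = fc
byte 9: (2f ^ 46) ^ 70 = 69 ^ 70 = 19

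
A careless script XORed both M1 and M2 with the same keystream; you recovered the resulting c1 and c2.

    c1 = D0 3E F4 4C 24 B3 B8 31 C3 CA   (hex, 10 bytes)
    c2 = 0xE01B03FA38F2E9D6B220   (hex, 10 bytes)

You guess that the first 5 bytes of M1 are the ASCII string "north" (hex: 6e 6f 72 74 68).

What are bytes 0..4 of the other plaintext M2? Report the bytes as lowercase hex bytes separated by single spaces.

5e 4a 85 c2 74

First, c1 ⊕ c2 = (M1 ⊕ K) ⊕ (M2 ⊕ K) = M1 ⊕ M2, so the key drops out. Then M2 = (M1 ⊕ M2) ⊕ M1 over the first 5 bytes.
byte 0: (d0 XOR e0) XOR 6e = 30 XOR 6e = 5e
byte 1: (3e XOR 1b) XOR 6f = 25 XOR 6f = 4a
byte 2: (f4 XOR 03) XOR 72 = f7 XOR 72 = 85
byte 3: (4c XOR fa) XOR 74 = b6 XOR 74 = c2
byte 4: (24 XOR 38) XOR 68 = 1c XOR 68 = 74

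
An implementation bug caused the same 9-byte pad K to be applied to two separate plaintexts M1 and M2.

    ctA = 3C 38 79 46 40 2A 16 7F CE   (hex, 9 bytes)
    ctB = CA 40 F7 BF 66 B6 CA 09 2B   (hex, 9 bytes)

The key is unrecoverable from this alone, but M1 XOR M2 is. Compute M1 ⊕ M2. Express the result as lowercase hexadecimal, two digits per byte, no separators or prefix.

f6788ef9269cdc76e5

ctA ⊕ ctB = (M1 ⊕ K) ⊕ (M2 ⊕ K) = M1 ⊕ M2 — the shared key cancels under XOR.
 60 ^ 202 = 246
 56 ^  64 = 120
121 ^ 247 = 142
 70 ^ 191 = 249
 64 ^ 102 =  38
 42 ^ 182 = 156
 22 ^ 202 = 220
127 ^   9 = 118
206 ^  43 = 229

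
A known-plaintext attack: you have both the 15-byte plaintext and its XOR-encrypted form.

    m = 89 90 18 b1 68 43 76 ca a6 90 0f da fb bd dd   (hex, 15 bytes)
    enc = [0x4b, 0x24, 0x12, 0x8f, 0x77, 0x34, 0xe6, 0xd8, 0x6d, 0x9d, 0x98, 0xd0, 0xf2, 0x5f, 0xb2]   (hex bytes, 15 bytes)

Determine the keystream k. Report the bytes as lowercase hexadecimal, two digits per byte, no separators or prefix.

Since enc = m ⊕ k, XORing both sides with m gives k = m ⊕ enc.
10001001 xor 01001011 = 11000010
10010000 xor 00100100 = 10110100
00011000 xor 00010010 = 00001010
10110001 xor 10001111 = 00111110
01101000 xor 01110111 = 00011111
01000011 xor 00110100 = 01110111
01110110 xor 11100110 = 10010000
11001010 xor 11011000 = 00010010
10100110 xor 01101101 = 11001011
10010000 xor 10011101 = 00001101
00001111 xor 10011000 = 10010111
11011010 xor 11010000 = 00001010
11111011 xor 11110010 = 00001001
10111101 xor 01011111 = 11100010
11011101 xor 10110010 = 01101111

c2b40a3e1f779012cb0d970a09e26f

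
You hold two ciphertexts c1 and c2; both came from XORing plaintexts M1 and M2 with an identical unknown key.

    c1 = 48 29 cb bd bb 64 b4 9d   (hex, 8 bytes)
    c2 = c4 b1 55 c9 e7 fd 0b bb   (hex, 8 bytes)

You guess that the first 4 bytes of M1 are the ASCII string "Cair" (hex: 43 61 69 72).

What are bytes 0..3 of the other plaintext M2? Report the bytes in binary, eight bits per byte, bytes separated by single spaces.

First, c1 ⊕ c2 = (M1 ⊕ K) ⊕ (M2 ⊕ K) = M1 ⊕ M2, so the key drops out. Then M2 = (M1 ⊕ M2) ⊕ M1 over the first 4 bytes.
byte 0: (48 ⊕ c4) ⊕ 43 = 8c ⊕ 43 = cf
byte 1: (29 ⊕ b1) ⊕ 61 = 98 ⊕ 61 = f9
byte 2: (cb ⊕ 55) ⊕ 69 = 9e ⊕ 69 = f7
byte 3: (bd ⊕ c9) ⊕ 72 = 74 ⊕ 72 = 06

11001111 11111001 11110111 00000110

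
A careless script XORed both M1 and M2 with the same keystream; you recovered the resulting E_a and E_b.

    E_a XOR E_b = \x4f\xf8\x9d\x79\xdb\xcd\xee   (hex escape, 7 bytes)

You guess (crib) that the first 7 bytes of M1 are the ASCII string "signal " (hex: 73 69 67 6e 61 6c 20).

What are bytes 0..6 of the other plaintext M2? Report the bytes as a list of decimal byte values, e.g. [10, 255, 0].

[60, 145, 250, 23, 186, 161, 206]

Since E_a ⊕ E_b = M1 ⊕ M2, XORing with the guessed M1 bytes yields the corresponding M2 bytes: M2 = (E_a ⊕ E_b) ⊕ M1.
4f ⊕ 73 = 3c
f8 ⊕ 69 = 91
9d ⊕ 67 = fa
79 ⊕ 6e = 17
db ⊕ 61 = ba
cd ⊕ 6c = a1
ee ⊕ 20 = ce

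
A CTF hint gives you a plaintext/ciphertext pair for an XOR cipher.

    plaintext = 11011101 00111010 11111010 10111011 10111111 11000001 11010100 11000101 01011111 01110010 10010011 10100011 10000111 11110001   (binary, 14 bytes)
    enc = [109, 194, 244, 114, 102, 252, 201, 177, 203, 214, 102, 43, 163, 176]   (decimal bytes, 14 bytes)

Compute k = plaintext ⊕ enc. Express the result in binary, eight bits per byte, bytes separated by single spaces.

10110000 11111000 00001110 11001001 11011001 00111101 00011101 01110100 10010100 10100100 11110101 10001000 00100100 01000001

Since enc = plaintext ⊕ k, XORing both sides with plaintext gives k = plaintext ⊕ enc.
dd ^ 6d = b0
3a ^ c2 = f8
fa ^ f4 = 0e
bb ^ 72 = c9
bf ^ 66 = d9
c1 ^ fc = 3d
d4 ^ c9 = 1d
c5 ^ b1 = 74
5f ^ cb = 94
72 ^ d6 = a4
93 ^ 66 = f5
a3 ^ 2b = 88
87 ^ a3 = 24
f1 ^ b0 = 41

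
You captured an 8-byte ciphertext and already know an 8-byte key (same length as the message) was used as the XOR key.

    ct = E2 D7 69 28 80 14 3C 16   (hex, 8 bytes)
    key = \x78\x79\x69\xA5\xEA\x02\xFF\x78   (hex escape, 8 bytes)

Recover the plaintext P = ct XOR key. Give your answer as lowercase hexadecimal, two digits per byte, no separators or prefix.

9aae008d6a16c36e

11100010 XOR 01111000 = 10011010
11010111 XOR 01111001 = 10101110
01101001 XOR 01101001 = 00000000
00101000 XOR 10100101 = 10001101
10000000 XOR 11101010 = 01101010
00010100 XOR 00000010 = 00010110
00111100 XOR 11111111 = 11000011
00010110 XOR 01111000 = 01101110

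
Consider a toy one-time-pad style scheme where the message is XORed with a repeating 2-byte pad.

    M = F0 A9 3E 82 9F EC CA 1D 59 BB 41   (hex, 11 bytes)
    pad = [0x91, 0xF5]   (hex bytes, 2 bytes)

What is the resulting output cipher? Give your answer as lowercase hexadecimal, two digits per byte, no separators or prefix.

The 2-byte key repeats, so the effective keystream is 91 f5 91 f5 91 f5 91 f5 91 f5 91.
byte 0: 11110000 ⊕ 10010001 = 01100001
byte 1: 10101001 ⊕ 11110101 = 01011100
byte 2: 00111110 ⊕ 10010001 = 10101111
byte 3: 10000010 ⊕ 11110101 = 01110111
byte 4: 10011111 ⊕ 10010001 = 00001110
byte 5: 11101100 ⊕ 11110101 = 00011001
byte 6: 11001010 ⊕ 10010001 = 01011011
byte 7: 00011101 ⊕ 11110101 = 11101000
byte 8: 01011001 ⊕ 10010001 = 11001000
byte 9: 10111011 ⊕ 11110101 = 01001110
byte 10: 01000001 ⊕ 10010001 = 11010000

615caf770e195be8c84ed0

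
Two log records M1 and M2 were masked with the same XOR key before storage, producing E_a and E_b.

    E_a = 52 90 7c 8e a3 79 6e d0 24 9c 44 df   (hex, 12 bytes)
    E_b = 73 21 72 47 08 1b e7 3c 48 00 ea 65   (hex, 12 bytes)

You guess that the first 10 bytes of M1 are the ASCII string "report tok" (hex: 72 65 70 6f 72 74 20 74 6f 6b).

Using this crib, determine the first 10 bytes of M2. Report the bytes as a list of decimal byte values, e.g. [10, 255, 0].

[83, 212, 126, 166, 217, 22, 169, 152, 3, 247]

First, E_a ⊕ E_b = (M1 ⊕ K) ⊕ (M2 ⊕ K) = M1 ⊕ M2, so the key drops out. Then M2 = (M1 ⊕ M2) ⊕ M1 over the first 10 bytes.
byte 0: (52 XOR 73) XOR 72 = 21 XOR 72 = 53
byte 1: (90 XOR 21) XOR 65 = b1 XOR 65 = d4
byte 2: (7c XOR 72) XOR 70 = 0e XOR 70 = 7e
byte 3: (8e XOR 47) XOR 6f = c9 XOR 6f = a6
byte 4: (a3 XOR 08) XOR 72 = ab XOR 72 = d9
byte 5: (79 XOR 1b) XOR 74 = 62 XOR 74 = 16
byte 6: (6e XOR e7) XOR 20 = 89 XOR 20 = a9
byte 7: (d0 XOR 3c) XOR 74 = ec XOR 74 = 98
byte 8: (24 XOR 48) XOR 6f = 6c XOR 6f = 03
byte 9: (9c XOR 00) XOR 6b = 9c XOR 6b = f7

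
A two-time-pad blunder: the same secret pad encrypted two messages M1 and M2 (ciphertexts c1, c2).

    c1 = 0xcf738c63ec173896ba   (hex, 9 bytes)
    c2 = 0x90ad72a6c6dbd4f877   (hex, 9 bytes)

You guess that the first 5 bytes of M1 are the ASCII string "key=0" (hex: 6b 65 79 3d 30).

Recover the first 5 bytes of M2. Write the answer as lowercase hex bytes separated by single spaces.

34 bb 87 f8 1a

First, c1 ⊕ c2 = (M1 ⊕ K) ⊕ (M2 ⊕ K) = M1 ⊕ M2, so the key drops out. Then M2 = (M1 ⊕ M2) ⊕ M1 over the first 5 bytes.
byte 0: (cf XOR 90) XOR 6b = 5f XOR 6b = 34
byte 1: (73 XOR ad) XOR 65 = de XOR 65 = bb
byte 2: (8c XOR 72) XOR 79 = fe XOR 79 = 87
byte 3: (63 XOR a6) XOR 3d = c5 XOR 3d = f8
byte 4: (ec XOR c6) XOR 30 = 2a XOR 30 = 1a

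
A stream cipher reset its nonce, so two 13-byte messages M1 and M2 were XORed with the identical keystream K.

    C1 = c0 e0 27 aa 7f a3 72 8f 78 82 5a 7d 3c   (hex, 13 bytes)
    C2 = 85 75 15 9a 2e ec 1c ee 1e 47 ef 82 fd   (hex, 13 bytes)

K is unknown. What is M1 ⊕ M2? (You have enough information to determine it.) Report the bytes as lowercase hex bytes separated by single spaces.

C1 ⊕ C2 = (M1 ⊕ K) ⊕ (M2 ⊕ K) = M1 ⊕ M2 — the shared key cancels under XOR.
byte 0: c0 xor 85 = 45
byte 1: e0 xor 75 = 95
byte 2: 27 xor 15 = 32
byte 3: aa xor 9a = 30
byte 4: 7f xor 2e = 51
byte 5: a3 xor ec = 4f
byte 6: 72 xor 1c = 6e
byte 7: 8f xor ee = 61
byte 8: 78 xor 1e = 66
byte 9: 82 xor 47 = c5
byte 10: 5a xor ef = b5
byte 11: 7d xor 82 = ff
byte 12: 3c xor fd = c1

45 95 32 30 51 4f 6e 61 66 c5 b5 ff c1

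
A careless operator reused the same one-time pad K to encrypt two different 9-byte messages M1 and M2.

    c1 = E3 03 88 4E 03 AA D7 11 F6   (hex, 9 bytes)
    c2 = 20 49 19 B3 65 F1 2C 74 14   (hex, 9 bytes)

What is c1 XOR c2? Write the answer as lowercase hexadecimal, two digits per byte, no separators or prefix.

c1 ⊕ c2 = (M1 ⊕ K) ⊕ (M2 ⊕ K) = M1 ⊕ M2 — the shared key cancels under XOR.
byte 0: e3 XOR 20 = c3
byte 1: 03 XOR 49 = 4a
byte 2: 88 XOR 19 = 91
byte 3: 4e XOR b3 = fd
byte 4: 03 XOR 65 = 66
byte 5: aa XOR f1 = 5b
byte 6: d7 XOR 2c = fb
byte 7: 11 XOR 74 = 65
byte 8: f6 XOR 14 = e2

c34a91fd665bfb65e2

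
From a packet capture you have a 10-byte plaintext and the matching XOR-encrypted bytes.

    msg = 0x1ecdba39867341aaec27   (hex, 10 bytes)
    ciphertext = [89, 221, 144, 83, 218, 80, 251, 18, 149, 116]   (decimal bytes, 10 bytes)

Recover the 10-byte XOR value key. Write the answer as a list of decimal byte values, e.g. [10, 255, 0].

Since ciphertext = msg ⊕ key, XORing both sides with msg gives key = msg ⊕ ciphertext.
byte 0: 1e ^ 59 = 47
byte 1: cd ^ dd = 10
byte 2: ba ^ 90 = 2a
byte 3: 39 ^ 53 = 6a
byte 4: 86 ^ da = 5c
byte 5: 73 ^ 50 = 23
byte 6: 41 ^ fb = ba
byte 7: aa ^ 12 = b8
byte 8: ec ^ 95 = 79
byte 9: 27 ^ 74 = 53

[71, 16, 42, 106, 92, 35, 186, 184, 121, 83]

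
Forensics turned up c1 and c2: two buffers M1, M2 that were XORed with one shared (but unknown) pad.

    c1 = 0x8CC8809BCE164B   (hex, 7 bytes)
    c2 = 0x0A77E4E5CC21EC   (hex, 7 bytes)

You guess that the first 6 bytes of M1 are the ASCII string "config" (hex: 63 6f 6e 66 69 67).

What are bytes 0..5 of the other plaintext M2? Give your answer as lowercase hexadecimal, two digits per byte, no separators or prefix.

First, c1 ⊕ c2 = (M1 ⊕ K) ⊕ (M2 ⊕ K) = M1 ⊕ M2, so the key drops out. Then M2 = (M1 ⊕ M2) ⊕ M1 over the first 6 bytes.
byte 0: (8c ^ 0a) ^ 63 = 86 ^ 63 = e5
byte 1: (c8 ^ 77) ^ 6f = bf ^ 6f = d0
byte 2: (80 ^ e4) ^ 6e = 64 ^ 6e = 0a
byte 3: (9b ^ e5) ^ 66 = 7e ^ 66 = 18
byte 4: (ce ^ cc) ^ 69 = 02 ^ 69 = 6b
byte 5: (16 ^ 21) ^ 67 = 37 ^ 67 = 50

e5d00a186b50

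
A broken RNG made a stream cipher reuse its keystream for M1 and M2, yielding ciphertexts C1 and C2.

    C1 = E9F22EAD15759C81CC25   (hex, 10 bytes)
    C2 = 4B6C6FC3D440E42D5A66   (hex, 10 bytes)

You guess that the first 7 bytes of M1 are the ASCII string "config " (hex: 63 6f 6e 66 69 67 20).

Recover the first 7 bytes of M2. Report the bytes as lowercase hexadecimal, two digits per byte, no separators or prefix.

First, C1 ⊕ C2 = (M1 ⊕ K) ⊕ (M2 ⊕ K) = M1 ⊕ M2, so the key drops out. Then M2 = (M1 ⊕ M2) ⊕ M1 over the first 7 bytes.
byte 0: (e9 ^ 4b) ^ 63 = a2 ^ 63 = c1
byte 1: (f2 ^ 6c) ^ 6f = 9e ^ 6f = f1
byte 2: (2e ^ 6f) ^ 6e = 41 ^ 6e = 2f
byte 3: (ad ^ c3) ^ 66 = 6e ^ 66 = 08
byte 4: (15 ^ d4) ^ 69 = c1 ^ 69 = a8
byte 5: (75 ^ 40) ^ 67 = 35 ^ 67 = 52
byte 6: (9c ^ e4) ^ 20 = 78 ^ 20 = 58

c1f12f08a85258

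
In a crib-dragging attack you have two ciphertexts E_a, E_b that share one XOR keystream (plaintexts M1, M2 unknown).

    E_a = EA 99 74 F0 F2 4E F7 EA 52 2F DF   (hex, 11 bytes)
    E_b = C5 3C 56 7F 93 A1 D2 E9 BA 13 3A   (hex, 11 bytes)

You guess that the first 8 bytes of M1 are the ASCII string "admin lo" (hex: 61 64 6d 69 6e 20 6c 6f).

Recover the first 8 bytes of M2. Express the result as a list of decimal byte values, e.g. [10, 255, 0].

First, E_a ⊕ E_b = (M1 ⊕ K) ⊕ (M2 ⊕ K) = M1 ⊕ M2, so the key drops out. Then M2 = (M1 ⊕ M2) ⊕ M1 over the first 8 bytes.
byte 0: (ea xor c5) xor 61 = 2f xor 61 = 4e
byte 1: (99 xor 3c) xor 64 = a5 xor 64 = c1
byte 2: (74 xor 56) xor 6d = 22 xor 6d = 4f
byte 3: (f0 xor 7f) xor 69 = 8f xor 69 = e6
byte 4: (f2 xor 93) xor 6e = 61 xor 6e = 0f
byte 5: (4e xor a1) xor 20 = ef xor 20 = cf
byte 6: (f7 xor d2) xor 6c = 25 xor 6c = 49
byte 7: (ea xor e9) xor 6f = 03 xor 6f = 6c

[78, 193, 79, 230, 15, 207, 73, 108]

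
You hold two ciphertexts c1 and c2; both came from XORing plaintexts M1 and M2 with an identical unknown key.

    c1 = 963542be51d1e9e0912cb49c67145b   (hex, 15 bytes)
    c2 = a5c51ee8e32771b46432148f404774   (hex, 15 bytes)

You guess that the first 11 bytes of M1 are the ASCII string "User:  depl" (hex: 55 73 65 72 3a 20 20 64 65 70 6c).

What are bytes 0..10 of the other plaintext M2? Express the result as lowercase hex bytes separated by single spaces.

66 83 39 24 88 d6 b8 30 90 6e cc

First, c1 ⊕ c2 = (M1 ⊕ K) ⊕ (M2 ⊕ K) = M1 ⊕ M2, so the key drops out. Then M2 = (M1 ⊕ M2) ⊕ M1 over the first 11 bytes.
byte 0: (96 xor a5) xor 55 = 33 xor 55 = 66
byte 1: (35 xor c5) xor 73 = f0 xor 73 = 83
byte 2: (42 xor 1e) xor 65 = 5c xor 65 = 39
byte 3: (be xor e8) xor 72 = 56 xor 72 = 24
byte 4: (51 xor e3) xor 3a = b2 xor 3a = 88
byte 5: (d1 xor 27) xor 20 = f6 xor 20 = d6
byte 6: (e9 xor 71) xor 20 = 98 xor 20 = b8
byte 7: (e0 xor b4) xor 64 = 54 xor 64 = 30
byte 8: (91 xor 64) xor 65 = f5 xor 65 = 90
byte 9: (2c xor 32) xor 70 = 1e xor 70 = 6e
byte 10: (b4 xor 14) xor 6c = a0 xor 6c = cc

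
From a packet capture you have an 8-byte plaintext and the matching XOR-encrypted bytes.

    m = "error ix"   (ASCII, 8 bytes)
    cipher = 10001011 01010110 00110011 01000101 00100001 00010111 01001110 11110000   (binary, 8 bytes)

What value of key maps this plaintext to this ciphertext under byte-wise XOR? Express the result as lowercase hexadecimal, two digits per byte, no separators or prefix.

ee24412a53372788

Since cipher = m ⊕ key, XORing both sides with m gives key = m ⊕ cipher.
65 XOR 8b = ee
72 XOR 56 = 24
72 XOR 33 = 41
6f XOR 45 = 2a
72 XOR 21 = 53
20 XOR 17 = 37
69 XOR 4e = 27
78 XOR f0 = 88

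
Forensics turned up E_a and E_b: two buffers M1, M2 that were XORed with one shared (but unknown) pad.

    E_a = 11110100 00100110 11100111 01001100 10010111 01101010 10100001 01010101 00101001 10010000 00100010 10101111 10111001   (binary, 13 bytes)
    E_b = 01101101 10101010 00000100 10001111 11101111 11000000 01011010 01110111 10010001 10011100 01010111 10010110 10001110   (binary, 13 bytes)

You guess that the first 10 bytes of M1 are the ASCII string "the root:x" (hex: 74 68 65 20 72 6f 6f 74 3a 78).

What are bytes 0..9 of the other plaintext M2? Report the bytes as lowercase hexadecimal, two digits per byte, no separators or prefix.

ede486e30ac594568274

First, E_a ⊕ E_b = (M1 ⊕ K) ⊕ (M2 ⊕ K) = M1 ⊕ M2, so the key drops out. Then M2 = (M1 ⊕ M2) ⊕ M1 over the first 10 bytes.
byte 0: (f4 ^ 6d) ^ 74 = 99 ^ 74 = ed
byte 1: (26 ^ aa) ^ 68 = 8c ^ 68 = e4
byte 2: (e7 ^ 04) ^ 65 = e3 ^ 65 = 86
byte 3: (4c ^ 8f) ^ 20 = c3 ^ 20 = e3
byte 4: (97 ^ ef) ^ 72 = 78 ^ 72 = 0a
byte 5: (6a ^ c0) ^ 6f = aa ^ 6f = c5
byte 6: (a1 ^ 5a) ^ 6f = fb ^ 6f = 94
byte 7: (55 ^ 77) ^ 74 = 22 ^ 74 = 56
byte 8: (29 ^ 91) ^ 3a = b8 ^ 3a = 82
byte 9: (90 ^ 9c) ^ 78 = 0c ^ 78 = 74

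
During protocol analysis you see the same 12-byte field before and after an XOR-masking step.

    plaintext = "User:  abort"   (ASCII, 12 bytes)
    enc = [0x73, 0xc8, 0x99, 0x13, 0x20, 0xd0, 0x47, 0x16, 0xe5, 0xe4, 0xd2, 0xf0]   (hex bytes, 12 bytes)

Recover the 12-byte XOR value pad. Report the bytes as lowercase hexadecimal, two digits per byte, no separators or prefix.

26bbfc611af06777878ba084

Since enc = plaintext ⊕ pad, XORing both sides with plaintext gives pad = plaintext ⊕ enc.
55 ⊕ 73 = 26
73 ⊕ c8 = bb
65 ⊕ 99 = fc
72 ⊕ 13 = 61
3a ⊕ 20 = 1a
20 ⊕ d0 = f0
20 ⊕ 47 = 67
61 ⊕ 16 = 77
62 ⊕ e5 = 87
6f ⊕ e4 = 8b
72 ⊕ d2 = a0
74 ⊕ f0 = 84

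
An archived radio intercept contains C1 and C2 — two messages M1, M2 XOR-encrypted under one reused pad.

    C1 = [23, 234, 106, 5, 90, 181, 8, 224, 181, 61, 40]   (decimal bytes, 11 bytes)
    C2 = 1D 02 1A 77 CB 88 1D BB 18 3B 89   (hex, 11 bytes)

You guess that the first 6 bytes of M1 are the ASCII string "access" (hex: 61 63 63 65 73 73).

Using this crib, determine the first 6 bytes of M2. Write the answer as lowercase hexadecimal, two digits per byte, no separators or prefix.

6b8b1317e24e

First, C1 ⊕ C2 = (M1 ⊕ K) ⊕ (M2 ⊕ K) = M1 ⊕ M2, so the key drops out. Then M2 = (M1 ⊕ M2) ⊕ M1 over the first 6 bytes.
byte 0: (17 XOR 1d) XOR 61 = 0a XOR 61 = 6b
byte 1: (ea XOR 02) XOR 63 = e8 XOR 63 = 8b
byte 2: (6a XOR 1a) XOR 63 = 70 XOR 63 = 13
byte 3: (05 XOR 77) XOR 65 = 72 XOR 65 = 17
byte 4: (5a XOR cb) XOR 73 = 91 XOR 73 = e2
byte 5: (b5 XOR 88) XOR 73 = 3d XOR 73 = 4e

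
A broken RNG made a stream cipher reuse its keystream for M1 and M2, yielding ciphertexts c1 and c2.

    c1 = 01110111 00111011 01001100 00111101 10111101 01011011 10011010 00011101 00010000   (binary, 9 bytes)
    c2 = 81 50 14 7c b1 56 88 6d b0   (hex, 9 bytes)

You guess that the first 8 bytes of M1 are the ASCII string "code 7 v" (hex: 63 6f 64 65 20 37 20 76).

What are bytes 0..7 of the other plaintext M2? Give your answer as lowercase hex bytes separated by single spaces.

95 04 3c 24 2c 3a 32 06

First, c1 ⊕ c2 = (M1 ⊕ K) ⊕ (M2 ⊕ K) = M1 ⊕ M2, so the key drops out. Then M2 = (M1 ⊕ M2) ⊕ M1 over the first 8 bytes.
byte 0: (77 ⊕ 81) ⊕ 63 = f6 ⊕ 63 = 95
byte 1: (3b ⊕ 50) ⊕ 6f = 6b ⊕ 6f = 04
byte 2: (4c ⊕ 14) ⊕ 64 = 58 ⊕ 64 = 3c
byte 3: (3d ⊕ 7c) ⊕ 65 = 41 ⊕ 65 = 24
byte 4: (bd ⊕ b1) ⊕ 20 = 0c ⊕ 20 = 2c
byte 5: (5b ⊕ 56) ⊕ 37 = 0d ⊕ 37 = 3a
byte 6: (9a ⊕ 88) ⊕ 20 = 12 ⊕ 20 = 32
byte 7: (1d ⊕ 6d) ⊕ 76 = 70 ⊕ 76 = 06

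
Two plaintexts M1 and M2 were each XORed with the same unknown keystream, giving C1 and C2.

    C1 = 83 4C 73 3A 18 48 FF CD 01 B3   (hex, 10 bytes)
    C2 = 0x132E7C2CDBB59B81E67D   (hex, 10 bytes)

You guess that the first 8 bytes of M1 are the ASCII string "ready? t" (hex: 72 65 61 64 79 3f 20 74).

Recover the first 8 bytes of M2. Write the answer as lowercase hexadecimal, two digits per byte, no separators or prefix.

First, C1 ⊕ C2 = (M1 ⊕ K) ⊕ (M2 ⊕ K) = M1 ⊕ M2, so the key drops out. Then M2 = (M1 ⊕ M2) ⊕ M1 over the first 8 bytes.
byte 0: (83 xor 13) xor 72 = 90 xor 72 = e2
byte 1: (4c xor 2e) xor 65 = 62 xor 65 = 07
byte 2: (73 xor 7c) xor 61 = 0f xor 61 = 6e
byte 3: (3a xor 2c) xor 64 = 16 xor 64 = 72
byte 4: (18 xor db) xor 79 = c3 xor 79 = ba
byte 5: (48 xor b5) xor 3f = fd xor 3f = c2
byte 6: (ff xor 9b) xor 20 = 64 xor 20 = 44
byte 7: (cd xor 81) xor 74 = 4c xor 74 = 38

e2076e72bac24438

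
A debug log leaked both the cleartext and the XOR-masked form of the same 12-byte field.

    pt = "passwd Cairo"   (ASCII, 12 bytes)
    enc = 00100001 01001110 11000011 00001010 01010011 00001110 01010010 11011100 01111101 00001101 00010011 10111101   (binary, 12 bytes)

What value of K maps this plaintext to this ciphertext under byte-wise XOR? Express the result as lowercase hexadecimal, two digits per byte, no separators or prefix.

Since enc = pt ⊕ K, XORing both sides with pt gives K = pt ⊕ enc.
112 xor  33 =  81
 97 xor  78 =  47
115 xor 195 = 176
115 xor  10 = 121
119 xor  83 =  36
100 xor  14 = 106
 32 xor  82 = 114
 67 xor 220 = 159
 97 xor 125 =  28
105 xor  13 = 100
114 xor  19 =  97
111 xor 189 = 210

512fb079246a729f1c6461d2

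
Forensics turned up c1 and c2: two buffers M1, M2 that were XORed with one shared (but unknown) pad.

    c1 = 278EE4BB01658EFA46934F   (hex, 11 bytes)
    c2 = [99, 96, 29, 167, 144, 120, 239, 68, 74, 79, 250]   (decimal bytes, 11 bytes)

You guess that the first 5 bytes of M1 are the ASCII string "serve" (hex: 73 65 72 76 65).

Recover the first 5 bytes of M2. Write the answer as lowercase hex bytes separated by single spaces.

First, c1 ⊕ c2 = (M1 ⊕ K) ⊕ (M2 ⊕ K) = M1 ⊕ M2, so the key drops out. Then M2 = (M1 ⊕ M2) ⊕ M1 over the first 5 bytes.
byte 0: (27 xor 63) xor 73 = 44 xor 73 = 37
byte 1: (8e xor 60) xor 65 = ee xor 65 = 8b
byte 2: (e4 xor 1d) xor 72 = f9 xor 72 = 8b
byte 3: (bb xor a7) xor 76 = 1c xor 76 = 6a
byte 4: (01 xor 90) xor 65 = 91 xor 65 = f4

37 8b 8b 6a f4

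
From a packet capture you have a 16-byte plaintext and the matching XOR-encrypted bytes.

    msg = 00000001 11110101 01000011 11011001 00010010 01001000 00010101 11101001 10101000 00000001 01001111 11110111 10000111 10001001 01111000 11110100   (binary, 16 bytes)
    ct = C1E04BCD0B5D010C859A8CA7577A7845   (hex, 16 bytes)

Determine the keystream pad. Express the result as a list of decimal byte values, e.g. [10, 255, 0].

[192, 21, 8, 20, 25, 21, 20, 229, 45, 155, 195, 80, 208, 243, 0, 177]

Since ct = msg ⊕ pad, XORing both sides with msg gives pad = msg ⊕ ct.
byte 0:   1 ⊕ 193 = 192
byte 1: 245 ⊕ 224 =  21
byte 2:  67 ⊕  75 =   8
byte 3: 217 ⊕ 205 =  20
byte 4:  18 ⊕  11 =  25
byte 5:  72 ⊕  93 =  21
byte 6:  21 ⊕   1 =  20
byte 7: 233 ⊕  12 = 229
byte 8: 168 ⊕ 133 =  45
byte 9:   1 ⊕ 154 = 155
byte 10:  79 ⊕ 140 = 195
byte 11: 247 ⊕ 167 =  80
byte 12: 135 ⊕  87 = 208
byte 13: 137 ⊕ 122 = 243
byte 14: 120 ⊕ 120 =   0
byte 15: 244 ⊕  69 = 177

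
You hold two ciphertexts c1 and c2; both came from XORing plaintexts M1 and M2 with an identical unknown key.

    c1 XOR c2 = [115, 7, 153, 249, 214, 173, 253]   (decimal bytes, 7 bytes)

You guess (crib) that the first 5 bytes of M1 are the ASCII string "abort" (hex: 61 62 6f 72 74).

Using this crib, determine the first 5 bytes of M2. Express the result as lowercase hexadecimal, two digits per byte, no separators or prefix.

1265f68ba2

Since c1 ⊕ c2 = M1 ⊕ M2, XORing with the guessed M1 bytes yields the corresponding M2 bytes: M2 = (c1 ⊕ c2) ⊕ M1.
115 ^  97 =  18
  7 ^  98 = 101
153 ^ 111 = 246
249 ^ 114 = 139
214 ^ 116 = 162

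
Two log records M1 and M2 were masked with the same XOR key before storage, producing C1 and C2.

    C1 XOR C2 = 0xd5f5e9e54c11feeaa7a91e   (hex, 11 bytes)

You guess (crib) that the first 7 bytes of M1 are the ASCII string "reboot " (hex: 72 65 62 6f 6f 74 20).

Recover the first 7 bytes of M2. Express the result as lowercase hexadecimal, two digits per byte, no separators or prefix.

Since C1 ⊕ C2 = M1 ⊕ M2, XORing with the guessed M1 bytes yields the corresponding M2 bytes: M2 = (C1 ⊕ C2) ⊕ M1.
213 XOR 114 = 167
245 XOR 101 = 144
233 XOR  98 = 139
229 XOR 111 = 138
 76 XOR 111 =  35
 17 XOR 116 = 101
254 XOR  32 = 222

a7908b8a2365de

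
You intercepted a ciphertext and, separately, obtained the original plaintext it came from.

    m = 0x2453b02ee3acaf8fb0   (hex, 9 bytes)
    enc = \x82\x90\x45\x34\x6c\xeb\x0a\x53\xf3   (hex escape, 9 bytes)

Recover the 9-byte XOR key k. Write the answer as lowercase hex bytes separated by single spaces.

a6 c3 f5 1a 8f 47 a5 dc 43

Since enc = m ⊕ k, XORing both sides with m gives k = m ⊕ enc.
byte 0: 24 xor 82 = a6
byte 1: 53 xor 90 = c3
byte 2: b0 xor 45 = f5
byte 3: 2e xor 34 = 1a
byte 4: e3 xor 6c = 8f
byte 5: ac xor eb = 47
byte 6: af xor 0a = a5
byte 7: 8f xor 53 = dc
byte 8: b0 xor f3 = 43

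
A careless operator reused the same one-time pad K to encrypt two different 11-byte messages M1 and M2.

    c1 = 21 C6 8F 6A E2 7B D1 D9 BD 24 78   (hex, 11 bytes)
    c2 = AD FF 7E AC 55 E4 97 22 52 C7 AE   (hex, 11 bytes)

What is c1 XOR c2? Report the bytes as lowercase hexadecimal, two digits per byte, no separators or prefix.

c1 ⊕ c2 = (M1 ⊕ K) ⊕ (M2 ⊕ K) = M1 ⊕ M2 — the shared key cancels under XOR.
byte 0: 21 XOR ad = 8c
byte 1: c6 XOR ff = 39
byte 2: 8f XOR 7e = f1
byte 3: 6a XOR ac = c6
byte 4: e2 XOR 55 = b7
byte 5: 7b XOR e4 = 9f
byte 6: d1 XOR 97 = 46
byte 7: d9 XOR 22 = fb
byte 8: bd XOR 52 = ef
byte 9: 24 XOR c7 = e3
byte 10: 78 XOR ae = d6

8c39f1c6b79f46fbefe3d6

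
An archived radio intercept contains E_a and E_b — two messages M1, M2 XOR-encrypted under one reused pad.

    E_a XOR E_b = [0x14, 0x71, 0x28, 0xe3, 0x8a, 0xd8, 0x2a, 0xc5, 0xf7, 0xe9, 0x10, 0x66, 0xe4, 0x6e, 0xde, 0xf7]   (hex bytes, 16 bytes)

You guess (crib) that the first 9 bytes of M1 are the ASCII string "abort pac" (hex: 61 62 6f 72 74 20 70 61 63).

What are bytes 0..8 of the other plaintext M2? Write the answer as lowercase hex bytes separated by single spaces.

75 13 47 91 fe f8 5a a4 94

Since E_a ⊕ E_b = M1 ⊕ M2, XORing with the guessed M1 bytes yields the corresponding M2 bytes: M2 = (E_a ⊕ E_b) ⊕ M1.
 20 ^  97 = 117
113 ^  98 =  19
 40 ^ 111 =  71
227 ^ 114 = 145
138 ^ 116 = 254
216 ^  32 = 248
 42 ^ 112 =  90
197 ^  97 = 164
247 ^  99 = 148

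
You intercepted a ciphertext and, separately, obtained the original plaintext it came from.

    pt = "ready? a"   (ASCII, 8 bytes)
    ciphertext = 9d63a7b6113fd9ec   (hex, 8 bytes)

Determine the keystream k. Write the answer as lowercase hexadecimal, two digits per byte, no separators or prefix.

ef06c6d26800f98d

Since ciphertext = pt ⊕ k, XORing both sides with pt gives k = pt ⊕ ciphertext.
01110010 ⊕ 10011101 = 11101111
01100101 ⊕ 01100011 = 00000110
01100001 ⊕ 10100111 = 11000110
01100100 ⊕ 10110110 = 11010010
01111001 ⊕ 00010001 = 01101000
00111111 ⊕ 00111111 = 00000000
00100000 ⊕ 11011001 = 11111001
01100001 ⊕ 11101100 = 10001101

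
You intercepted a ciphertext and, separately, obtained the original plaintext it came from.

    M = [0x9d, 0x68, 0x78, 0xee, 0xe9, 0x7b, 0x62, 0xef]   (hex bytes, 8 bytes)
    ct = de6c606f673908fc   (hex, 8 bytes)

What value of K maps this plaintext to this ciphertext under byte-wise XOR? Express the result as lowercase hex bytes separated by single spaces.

Since ct = M ⊕ K, XORing both sides with M gives K = M ⊕ ct.
9d ⊕ de = 43
68 ⊕ 6c = 04
78 ⊕ 60 = 18
ee ⊕ 6f = 81
e9 ⊕ 67 = 8e
7b ⊕ 39 = 42
62 ⊕ 08 = 6a
ef ⊕ fc = 13

43 04 18 81 8e 42 6a 13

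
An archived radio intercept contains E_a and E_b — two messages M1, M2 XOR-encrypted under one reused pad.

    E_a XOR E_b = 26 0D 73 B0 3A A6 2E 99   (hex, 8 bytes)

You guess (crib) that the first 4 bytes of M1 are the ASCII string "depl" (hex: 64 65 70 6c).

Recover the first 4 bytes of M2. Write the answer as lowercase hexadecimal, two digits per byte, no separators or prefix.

Since E_a ⊕ E_b = M1 ⊕ M2, XORing with the guessed M1 bytes yields the corresponding M2 bytes: M2 = (E_a ⊕ E_b) ⊕ M1.
26 XOR 64 = 42
0d XOR 65 = 68
73 XOR 70 = 03
b0 XOR 6c = dc

426803dc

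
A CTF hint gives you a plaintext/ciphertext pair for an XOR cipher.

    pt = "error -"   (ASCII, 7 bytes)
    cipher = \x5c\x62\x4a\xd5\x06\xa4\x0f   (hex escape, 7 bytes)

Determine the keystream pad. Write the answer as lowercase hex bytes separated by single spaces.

39 10 38 ba 74 84 22

Since cipher = pt ⊕ pad, XORing both sides with pt gives pad = pt ⊕ cipher.
65 xor 5c = 39
72 xor 62 = 10
72 xor 4a = 38
6f xor d5 = ba
72 xor 06 = 74
20 xor a4 = 84
2d xor 0f = 22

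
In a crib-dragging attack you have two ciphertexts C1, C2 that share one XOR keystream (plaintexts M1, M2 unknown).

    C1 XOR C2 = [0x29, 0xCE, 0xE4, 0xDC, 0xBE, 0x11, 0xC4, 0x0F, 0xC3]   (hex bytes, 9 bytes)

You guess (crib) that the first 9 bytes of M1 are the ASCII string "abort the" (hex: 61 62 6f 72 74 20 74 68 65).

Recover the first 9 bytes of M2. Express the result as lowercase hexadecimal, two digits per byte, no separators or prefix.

48ac8baeca31b067a6

Since C1 ⊕ C2 = M1 ⊕ M2, XORing with the guessed M1 bytes yields the corresponding M2 bytes: M2 = (C1 ⊕ C2) ⊕ M1.
29 xor 61 = 48
ce xor 62 = ac
e4 xor 6f = 8b
dc xor 72 = ae
be xor 74 = ca
11 xor 20 = 31
c4 xor 74 = b0
0f xor 68 = 67
c3 xor 65 = a6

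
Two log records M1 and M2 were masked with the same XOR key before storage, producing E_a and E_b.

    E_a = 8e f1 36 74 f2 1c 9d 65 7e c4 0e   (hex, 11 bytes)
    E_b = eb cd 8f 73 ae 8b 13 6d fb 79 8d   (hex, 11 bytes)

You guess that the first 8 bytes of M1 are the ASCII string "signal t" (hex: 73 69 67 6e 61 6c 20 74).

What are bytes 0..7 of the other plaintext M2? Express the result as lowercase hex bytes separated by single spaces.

16 55 de 69 3d fb ae 7c

First, E_a ⊕ E_b = (M1 ⊕ K) ⊕ (M2 ⊕ K) = M1 ⊕ M2, so the key drops out. Then M2 = (M1 ⊕ M2) ⊕ M1 over the first 8 bytes.
byte 0: (8e ^ eb) ^ 73 = 65 ^ 73 = 16
byte 1: (f1 ^ cd) ^ 69 = 3c ^ 69 = 55
byte 2: (36 ^ 8f) ^ 67 = b9 ^ 67 = de
byte 3: (74 ^ 73) ^ 6e = 07 ^ 6e = 69
byte 4: (f2 ^ ae) ^ 61 = 5c ^ 61 = 3d
byte 5: (1c ^ 8b) ^ 6c = 97 ^ 6c = fb
byte 6: (9d ^ 13) ^ 20 = 8e ^ 20 = ae
byte 7: (65 ^ 6d) ^ 74 = 08 ^ 74 = 7c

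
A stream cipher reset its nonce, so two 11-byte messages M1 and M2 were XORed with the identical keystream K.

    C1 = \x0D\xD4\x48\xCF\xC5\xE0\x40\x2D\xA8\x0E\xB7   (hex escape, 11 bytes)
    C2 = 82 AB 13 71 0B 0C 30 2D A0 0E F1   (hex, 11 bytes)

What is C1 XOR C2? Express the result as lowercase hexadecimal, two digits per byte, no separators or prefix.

8f7f5bbeceec7000080046

C1 ⊕ C2 = (M1 ⊕ K) ⊕ (M2 ⊕ K) = M1 ⊕ M2 — the shared key cancels under XOR.
0d ⊕ 82 = 8f
d4 ⊕ ab = 7f
48 ⊕ 13 = 5b
cf ⊕ 71 = be
c5 ⊕ 0b = ce
e0 ⊕ 0c = ec
40 ⊕ 30 = 70
2d ⊕ 2d = 00
a8 ⊕ a0 = 08
0e ⊕ 0e = 00
b7 ⊕ f1 = 46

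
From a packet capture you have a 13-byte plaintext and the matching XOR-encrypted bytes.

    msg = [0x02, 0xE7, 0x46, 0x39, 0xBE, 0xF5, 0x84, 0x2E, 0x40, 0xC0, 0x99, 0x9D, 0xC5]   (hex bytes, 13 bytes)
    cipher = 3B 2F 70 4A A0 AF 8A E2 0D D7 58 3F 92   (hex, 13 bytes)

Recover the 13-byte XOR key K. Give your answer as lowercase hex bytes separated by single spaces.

39 c8 36 73 1e 5a 0e cc 4d 17 c1 a2 57

Since cipher = msg ⊕ K, XORing both sides with msg gives K = msg ⊕ cipher.
02 xor 3b = 39
e7 xor 2f = c8
46 xor 70 = 36
39 xor 4a = 73
be xor a0 = 1e
f5 xor af = 5a
84 xor 8a = 0e
2e xor e2 = cc
40 xor 0d = 4d
c0 xor d7 = 17
99 xor 58 = c1
9d xor 3f = a2
c5 xor 92 = 57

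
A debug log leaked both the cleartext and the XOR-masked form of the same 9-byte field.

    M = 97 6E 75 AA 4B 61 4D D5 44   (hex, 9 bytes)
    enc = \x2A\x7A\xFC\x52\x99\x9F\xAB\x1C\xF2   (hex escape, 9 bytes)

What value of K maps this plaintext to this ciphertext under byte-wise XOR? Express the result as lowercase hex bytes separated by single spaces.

Since enc = M ⊕ K, XORing both sides with M gives K = M ⊕ enc.
byte 0: 10010111 ^ 00101010 = 10111101
byte 1: 01101110 ^ 01111010 = 00010100
byte 2: 01110101 ^ 11111100 = 10001001
byte 3: 10101010 ^ 01010010 = 11111000
byte 4: 01001011 ^ 10011001 = 11010010
byte 5: 01100001 ^ 10011111 = 11111110
byte 6: 01001101 ^ 10101011 = 11100110
byte 7: 11010101 ^ 00011100 = 11001001
byte 8: 01000100 ^ 11110010 = 10110110

bd 14 89 f8 d2 fe e6 c9 b6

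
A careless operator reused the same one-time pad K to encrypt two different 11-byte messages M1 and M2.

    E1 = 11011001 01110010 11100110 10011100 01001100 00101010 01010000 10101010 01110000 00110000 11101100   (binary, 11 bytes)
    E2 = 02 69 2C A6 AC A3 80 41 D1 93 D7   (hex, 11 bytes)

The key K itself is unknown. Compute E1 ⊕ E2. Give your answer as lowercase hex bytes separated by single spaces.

db 1b ca 3a e0 89 d0 eb a1 a3 3b

E1 ⊕ E2 = (M1 ⊕ K) ⊕ (M2 ⊕ K) = M1 ⊕ M2 — the shared key cancels under XOR.
217 xor   2 = 219
114 xor 105 =  27
230 xor  44 = 202
156 xor 166 =  58
 76 xor 172 = 224
 42 xor 163 = 137
 80 xor 128 = 208
170 xor  65 = 235
112 xor 209 = 161
 48 xor 147 = 163
236 xor 215 =  59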